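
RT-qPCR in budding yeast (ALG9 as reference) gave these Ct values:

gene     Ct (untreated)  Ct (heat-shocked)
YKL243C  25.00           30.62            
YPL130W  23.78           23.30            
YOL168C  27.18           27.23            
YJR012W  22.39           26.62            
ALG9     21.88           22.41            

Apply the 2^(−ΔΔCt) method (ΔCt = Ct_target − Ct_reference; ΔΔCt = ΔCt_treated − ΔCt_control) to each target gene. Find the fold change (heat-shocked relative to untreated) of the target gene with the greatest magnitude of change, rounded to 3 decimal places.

0.029

YKL243C: ΔΔCt = (30.62−22.41) − (25.00−21.88) = 8.21 − 3.12 = 5.09; fold change = 2^-5.09 = 0.029
YPL130W: ΔΔCt = (23.30−22.41) − (23.78−21.88) = 0.89 − 1.90 = -1.01; fold change = 2^1.01 = 2.014
YOL168C: ΔΔCt = (27.23−22.41) − (27.18−21.88) = 4.82 − 5.30 = -0.48; fold change = 2^0.48 = 1.395
YJR012W: ΔΔCt = (26.62−22.41) − (22.39−21.88) = 4.21 − 0.51 = 3.70; fold change = 2^-3.70 = 0.077
YKL243C has the largest |ΔΔCt| = 5.09.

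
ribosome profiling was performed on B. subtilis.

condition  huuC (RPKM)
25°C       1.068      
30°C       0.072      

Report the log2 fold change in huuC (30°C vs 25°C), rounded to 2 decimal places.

-3.89

Fold change = 0.072 / 1.068 = 0.0674
log2(0.0674) = -3.891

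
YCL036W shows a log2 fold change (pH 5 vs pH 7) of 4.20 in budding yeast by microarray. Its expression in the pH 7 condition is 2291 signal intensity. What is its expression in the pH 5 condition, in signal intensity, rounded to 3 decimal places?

42106.687

Fold change = 2^(4.20) = 18.3792
pH 5 expression = 2291 × 18.3792 = 42106.687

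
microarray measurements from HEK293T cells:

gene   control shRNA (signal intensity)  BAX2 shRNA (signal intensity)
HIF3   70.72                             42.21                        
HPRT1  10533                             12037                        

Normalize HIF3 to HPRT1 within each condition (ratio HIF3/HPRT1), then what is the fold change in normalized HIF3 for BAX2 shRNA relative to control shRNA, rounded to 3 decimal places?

0.522

HIF3/HPRT1 (control shRNA) = 70.72 / 10533 = 0.0067141
HIF3/HPRT1 (BAX2 shRNA) = 42.21 / 12037 = 0.0035067
Fold change = 0.0035067 / 0.0067141 = 0.5223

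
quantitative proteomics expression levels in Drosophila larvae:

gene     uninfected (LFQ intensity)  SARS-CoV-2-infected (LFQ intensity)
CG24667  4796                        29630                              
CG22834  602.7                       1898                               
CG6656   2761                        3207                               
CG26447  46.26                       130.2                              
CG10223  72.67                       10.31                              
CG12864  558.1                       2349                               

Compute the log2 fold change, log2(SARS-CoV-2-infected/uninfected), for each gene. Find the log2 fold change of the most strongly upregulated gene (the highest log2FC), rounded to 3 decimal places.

2.627

log2(29630/4796) = 2.627  (CG24667)
log2(1898/602.7) = 1.655  (CG22834)
log2(3207/2761) = 0.216  (CG6656)
log2(130.2/46.26) = 1.493  (CG26447)
log2(10.31/72.67) = -2.817  (CG10223)
log2(2349/558.1) = 2.073  (CG12864)
CG24667 is most strongly upregulated.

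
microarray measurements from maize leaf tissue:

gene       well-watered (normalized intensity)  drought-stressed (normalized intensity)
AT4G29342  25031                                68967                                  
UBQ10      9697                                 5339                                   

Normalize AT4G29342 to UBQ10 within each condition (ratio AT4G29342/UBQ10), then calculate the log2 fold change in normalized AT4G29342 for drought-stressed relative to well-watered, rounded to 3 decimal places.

AT4G29342/UBQ10 (well-watered) = 25031 / 9697 = 2.5813
AT4G29342/UBQ10 (drought-stressed) = 68967 / 5339 = 12.918
Fold change = 12.918 / 2.5813 = 5.0043
log2(5.0043) = 2.3232

2.323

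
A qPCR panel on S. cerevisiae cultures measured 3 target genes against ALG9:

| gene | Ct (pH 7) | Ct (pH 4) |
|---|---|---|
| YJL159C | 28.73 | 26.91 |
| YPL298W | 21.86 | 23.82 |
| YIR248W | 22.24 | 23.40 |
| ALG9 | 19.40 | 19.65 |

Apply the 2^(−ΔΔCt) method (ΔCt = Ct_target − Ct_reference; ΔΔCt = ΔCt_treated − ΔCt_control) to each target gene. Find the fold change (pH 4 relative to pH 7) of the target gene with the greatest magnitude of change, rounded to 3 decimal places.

YJL159C: ΔΔCt = (26.91−19.65) − (28.73−19.40) = 7.26 − 9.33 = -2.07; fold change = 2^2.07 = 4.199
YPL298W: ΔΔCt = (23.82−19.65) − (21.86−19.40) = 4.17 − 2.46 = 1.71; fold change = 2^-1.71 = 0.306
YIR248W: ΔΔCt = (23.40−19.65) − (22.24−19.40) = 3.75 − 2.84 = 0.91; fold change = 2^-0.91 = 0.532
YJL159C has the largest |ΔΔCt| = 2.07.

4.199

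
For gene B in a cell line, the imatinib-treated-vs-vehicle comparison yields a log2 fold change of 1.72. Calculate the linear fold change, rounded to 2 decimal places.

3.29

Fold change = 2^(1.72) = 3.294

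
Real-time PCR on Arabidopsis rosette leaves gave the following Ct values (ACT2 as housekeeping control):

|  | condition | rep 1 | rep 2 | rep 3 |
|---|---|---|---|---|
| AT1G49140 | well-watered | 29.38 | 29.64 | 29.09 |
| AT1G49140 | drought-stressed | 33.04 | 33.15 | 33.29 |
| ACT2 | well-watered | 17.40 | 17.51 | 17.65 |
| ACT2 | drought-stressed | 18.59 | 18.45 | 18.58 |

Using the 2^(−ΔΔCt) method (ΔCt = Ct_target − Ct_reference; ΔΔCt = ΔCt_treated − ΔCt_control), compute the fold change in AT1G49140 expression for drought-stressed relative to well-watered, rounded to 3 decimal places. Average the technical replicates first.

Mean Ct: AT1G49140 well-watered 29.370; AT1G49140 drought-stressed 33.160; ACT2 well-watered 17.520; ACT2 drought-stressed 18.540
ΔCt(well-watered) = 29.370 − 17.520 = 11.850
ΔCt(drought-stressed) = 33.160 − 18.540 = 14.620
ΔΔCt = 14.620 − 11.850 = 2.770
Fold change = 2^(−2.770) = 0.1466

0.147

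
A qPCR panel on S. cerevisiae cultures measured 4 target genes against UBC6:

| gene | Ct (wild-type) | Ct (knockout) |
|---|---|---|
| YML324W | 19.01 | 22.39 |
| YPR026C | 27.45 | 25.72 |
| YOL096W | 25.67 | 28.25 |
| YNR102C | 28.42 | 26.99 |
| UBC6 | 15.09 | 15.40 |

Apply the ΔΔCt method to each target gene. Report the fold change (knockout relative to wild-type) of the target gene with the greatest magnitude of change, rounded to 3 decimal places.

0.119

YML324W: ΔΔCt = (22.39−15.40) − (19.01−15.09) = 6.99 − 3.92 = 3.07; fold change = 2^-3.07 = 0.119
YPR026C: ΔΔCt = (25.72−15.40) − (27.45−15.09) = 10.32 − 12.36 = -2.04; fold change = 2^2.04 = 4.112
YOL096W: ΔΔCt = (28.25−15.40) − (25.67−15.09) = 12.85 − 10.58 = 2.27; fold change = 2^-2.27 = 0.207
YNR102C: ΔΔCt = (26.99−15.40) − (28.42−15.09) = 11.59 − 13.33 = -1.74; fold change = 2^1.74 = 3.340
YML324W has the largest |ΔΔCt| = 3.07.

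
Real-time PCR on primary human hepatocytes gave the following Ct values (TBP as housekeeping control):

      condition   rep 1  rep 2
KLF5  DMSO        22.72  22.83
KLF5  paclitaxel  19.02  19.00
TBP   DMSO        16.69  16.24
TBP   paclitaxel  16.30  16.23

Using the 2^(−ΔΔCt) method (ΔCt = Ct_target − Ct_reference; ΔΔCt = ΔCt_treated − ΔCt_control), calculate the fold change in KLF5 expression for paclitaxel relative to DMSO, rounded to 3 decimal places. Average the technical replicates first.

Mean Ct: KLF5 DMSO 22.775; KLF5 paclitaxel 19.010; TBP DMSO 16.465; TBP paclitaxel 16.265
ΔCt(DMSO) = 22.775 − 16.465 = 6.310
ΔCt(paclitaxel) = 19.010 − 16.265 = 2.745
ΔΔCt = 2.745 − 6.310 = -3.565
Fold change = 2^(−(-3.565)) = 2^3.565 = 11.8351

11.835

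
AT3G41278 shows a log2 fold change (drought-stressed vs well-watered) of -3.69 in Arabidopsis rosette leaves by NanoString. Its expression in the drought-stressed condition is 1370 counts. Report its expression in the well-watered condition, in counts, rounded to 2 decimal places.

17681.59

Fold change = 2^(-3.69) = 0.0775
well-watered expression = 1370 / 0.0775 = 17681.59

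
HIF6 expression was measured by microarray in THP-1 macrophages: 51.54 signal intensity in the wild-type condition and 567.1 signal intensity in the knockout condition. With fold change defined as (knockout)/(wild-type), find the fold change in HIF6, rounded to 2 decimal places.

Fold change = 567.1 / 51.54 = 11.003
HIF6 is upregulated.

11.00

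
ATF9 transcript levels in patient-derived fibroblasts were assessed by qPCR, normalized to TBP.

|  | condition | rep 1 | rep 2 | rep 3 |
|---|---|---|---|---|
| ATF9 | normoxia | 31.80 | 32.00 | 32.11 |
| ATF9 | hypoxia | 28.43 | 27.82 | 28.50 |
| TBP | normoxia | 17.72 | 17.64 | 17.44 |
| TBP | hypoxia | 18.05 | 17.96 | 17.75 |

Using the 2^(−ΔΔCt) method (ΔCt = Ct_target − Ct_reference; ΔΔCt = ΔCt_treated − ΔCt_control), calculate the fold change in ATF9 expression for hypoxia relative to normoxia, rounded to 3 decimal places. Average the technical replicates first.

16.450

Mean Ct: ATF9 normoxia 31.970; ATF9 hypoxia 28.250; TBP normoxia 17.600; TBP hypoxia 17.920
ΔCt(normoxia) = 31.970 − 17.600 = 14.370
ΔCt(hypoxia) = 28.250 − 17.920 = 10.330
ΔΔCt = 10.330 − 14.370 = -4.040
Fold change = 2^(−(-4.040)) = 2^4.040 = 16.4498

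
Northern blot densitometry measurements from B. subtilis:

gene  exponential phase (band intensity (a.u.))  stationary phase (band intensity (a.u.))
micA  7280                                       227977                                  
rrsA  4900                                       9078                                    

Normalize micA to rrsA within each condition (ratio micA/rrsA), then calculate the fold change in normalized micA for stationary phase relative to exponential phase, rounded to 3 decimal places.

16.903

micA/rrsA (exponential phase) = 7280 / 4900 = 1.4857
micA/rrsA (stationary phase) = 227977 / 9078 = 25.113
Fold change = 25.113 / 1.4857 = 16.9031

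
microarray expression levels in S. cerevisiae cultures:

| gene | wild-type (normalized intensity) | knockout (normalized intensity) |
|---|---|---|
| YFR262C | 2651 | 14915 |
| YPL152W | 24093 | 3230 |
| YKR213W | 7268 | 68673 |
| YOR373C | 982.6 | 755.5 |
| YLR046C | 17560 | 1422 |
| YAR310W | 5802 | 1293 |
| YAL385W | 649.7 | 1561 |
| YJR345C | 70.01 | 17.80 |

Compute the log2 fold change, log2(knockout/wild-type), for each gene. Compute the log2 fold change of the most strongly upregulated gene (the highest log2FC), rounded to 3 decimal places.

3.240

log2(14915/2651) = 2.492  (YFR262C)
log2(3230/24093) = -2.899  (YPL152W)
log2(68673/7268) = 3.240  (YKR213W)
log2(755.5/982.6) = -0.379  (YOR373C)
log2(1422/17560) = -3.626  (YLR046C)
log2(1293/5802) = -2.166  (YAR310W)
log2(1561/649.7) = 1.265  (YAL385W)
log2(17.80/70.01) = -1.976  (YJR345C)
YKR213W is most strongly upregulated.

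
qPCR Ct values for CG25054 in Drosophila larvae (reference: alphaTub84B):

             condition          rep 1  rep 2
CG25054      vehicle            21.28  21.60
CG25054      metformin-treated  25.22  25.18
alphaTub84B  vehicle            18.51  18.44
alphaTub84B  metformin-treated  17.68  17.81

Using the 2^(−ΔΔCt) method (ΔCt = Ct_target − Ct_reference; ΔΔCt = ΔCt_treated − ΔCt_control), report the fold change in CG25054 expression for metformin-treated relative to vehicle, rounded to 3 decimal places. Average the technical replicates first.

Mean Ct: CG25054 vehicle 21.440; CG25054 metformin-treated 25.200; alphaTub84B vehicle 18.475; alphaTub84B metformin-treated 17.745
ΔCt(vehicle) = 21.440 − 18.475 = 2.965
ΔCt(metformin-treated) = 25.200 − 17.745 = 7.455
ΔΔCt = 7.455 − 2.965 = 4.490
Fold change = 2^(−4.490) = 0.0445

0.045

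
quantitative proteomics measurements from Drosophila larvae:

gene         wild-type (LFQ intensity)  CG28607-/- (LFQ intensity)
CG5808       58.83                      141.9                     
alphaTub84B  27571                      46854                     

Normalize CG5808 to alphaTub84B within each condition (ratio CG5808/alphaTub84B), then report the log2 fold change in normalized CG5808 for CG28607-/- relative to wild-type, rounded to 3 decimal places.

CG5808/alphaTub84B (wild-type) = 58.83 / 27571 = 0.0021338
CG5808/alphaTub84B (CG28607-/-) = 141.9 / 46854 = 0.0030286
Fold change = 0.0030286 / 0.0021338 = 1.4193
log2(1.4193) = 0.5052

0.505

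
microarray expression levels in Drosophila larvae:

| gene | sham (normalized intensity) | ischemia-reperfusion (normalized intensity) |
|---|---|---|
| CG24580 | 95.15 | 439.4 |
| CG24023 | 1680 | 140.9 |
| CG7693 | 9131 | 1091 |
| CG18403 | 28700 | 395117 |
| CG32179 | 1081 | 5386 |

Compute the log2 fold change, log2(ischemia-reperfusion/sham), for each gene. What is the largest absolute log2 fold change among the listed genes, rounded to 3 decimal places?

3.783

log2(439.4/95.15) = 2.207  (CG24580)
log2(140.9/1680) = -3.576  (CG24023)
log2(1091/9131) = -3.065  (CG7693)
log2(395117/28700) = 3.783  (CG18403)
log2(5386/1081) = 2.317  (CG32179)
The largest magnitude belongs to CG18403.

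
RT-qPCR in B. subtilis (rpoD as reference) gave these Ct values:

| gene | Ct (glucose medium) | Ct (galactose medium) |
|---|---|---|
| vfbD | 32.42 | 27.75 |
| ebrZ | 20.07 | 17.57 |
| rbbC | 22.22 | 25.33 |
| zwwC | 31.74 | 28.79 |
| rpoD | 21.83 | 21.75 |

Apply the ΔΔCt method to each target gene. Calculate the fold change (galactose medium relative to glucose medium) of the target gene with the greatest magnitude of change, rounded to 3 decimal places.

vfbD: ΔΔCt = (27.75−21.75) − (32.42−21.83) = 6.00 − 10.59 = -4.59; fold change = 2^4.59 = 24.084
ebrZ: ΔΔCt = (17.57−21.75) − (20.07−21.83) = -4.18 − (-1.76) = -2.42; fold change = 2^2.42 = 5.352
rbbC: ΔΔCt = (25.33−21.75) − (22.22−21.83) = 3.58 − 0.39 = 3.19; fold change = 2^-3.19 = 0.110
zwwC: ΔΔCt = (28.79−21.75) − (31.74−21.83) = 7.04 − 9.91 = -2.87; fold change = 2^2.87 = 7.311
vfbD has the largest |ΔΔCt| = 4.59.

24.084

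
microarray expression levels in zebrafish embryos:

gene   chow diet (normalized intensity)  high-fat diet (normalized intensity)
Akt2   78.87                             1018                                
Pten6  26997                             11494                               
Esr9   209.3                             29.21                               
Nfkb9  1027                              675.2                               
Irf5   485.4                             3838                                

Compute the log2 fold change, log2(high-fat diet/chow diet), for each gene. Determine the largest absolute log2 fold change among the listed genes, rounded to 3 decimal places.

log2(1018/78.87) = 3.690  (Akt2)
log2(11494/26997) = -1.232  (Pten6)
log2(29.21/209.3) = -2.841  (Esr9)
log2(675.2/1027) = -0.605  (Nfkb9)
log2(3838/485.4) = 2.983  (Irf5)
The largest magnitude belongs to Akt2.

3.690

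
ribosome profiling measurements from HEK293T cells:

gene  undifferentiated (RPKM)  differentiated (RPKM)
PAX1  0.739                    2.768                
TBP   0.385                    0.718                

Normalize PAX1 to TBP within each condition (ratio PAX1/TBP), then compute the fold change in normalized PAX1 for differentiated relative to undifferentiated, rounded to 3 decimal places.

PAX1/TBP (undifferentiated) = 0.739 / 0.385 = 1.9195
PAX1/TBP (differentiated) = 2.768 / 0.718 = 3.8552
Fold change = 3.8552 / 1.9195 = 2.0084

2.008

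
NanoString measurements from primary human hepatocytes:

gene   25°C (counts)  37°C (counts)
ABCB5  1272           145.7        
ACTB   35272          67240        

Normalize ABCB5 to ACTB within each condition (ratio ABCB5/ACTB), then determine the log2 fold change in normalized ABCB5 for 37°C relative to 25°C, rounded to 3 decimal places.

-4.057

ABCB5/ACTB (25°C) = 1272 / 35272 = 0.036063
ABCB5/ACTB (37°C) = 145.7 / 67240 = 0.0021669
Fold change = 0.0021669 / 0.036063 = 0.0601
log2(0.0601) = -4.0568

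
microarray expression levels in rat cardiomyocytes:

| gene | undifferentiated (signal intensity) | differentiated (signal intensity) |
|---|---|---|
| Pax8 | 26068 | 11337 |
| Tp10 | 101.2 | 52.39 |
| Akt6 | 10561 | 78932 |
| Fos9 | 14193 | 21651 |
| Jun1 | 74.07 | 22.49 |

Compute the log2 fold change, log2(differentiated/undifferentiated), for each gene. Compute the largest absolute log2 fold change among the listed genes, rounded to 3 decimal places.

2.902

log2(11337/26068) = -1.201  (Pax8)
log2(52.39/101.2) = -0.950  (Tp10)
log2(78932/10561) = 2.902  (Akt6)
log2(21651/14193) = 0.609  (Fos9)
log2(22.49/74.07) = -1.720  (Jun1)
The largest magnitude belongs to Akt6.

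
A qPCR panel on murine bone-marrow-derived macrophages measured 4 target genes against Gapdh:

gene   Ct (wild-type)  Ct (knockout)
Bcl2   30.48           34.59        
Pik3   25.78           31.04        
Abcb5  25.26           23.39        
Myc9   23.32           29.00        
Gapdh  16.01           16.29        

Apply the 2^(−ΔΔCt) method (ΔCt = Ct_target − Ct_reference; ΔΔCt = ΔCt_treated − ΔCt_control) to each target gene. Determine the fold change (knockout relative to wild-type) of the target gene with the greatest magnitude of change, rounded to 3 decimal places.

Bcl2: ΔΔCt = (34.59−16.29) − (30.48−16.01) = 18.30 − 14.47 = 3.83; fold change = 2^-3.83 = 0.070
Pik3: ΔΔCt = (31.04−16.29) − (25.78−16.01) = 14.75 − 9.77 = 4.98; fold change = 2^-4.98 = 0.032
Abcb5: ΔΔCt = (23.39−16.29) − (25.26−16.01) = 7.10 − 9.25 = -2.15; fold change = 2^2.15 = 4.438
Myc9: ΔΔCt = (29.00−16.29) − (23.32−16.01) = 12.71 − 7.31 = 5.40; fold change = 2^-5.40 = 0.024
Myc9 has the largest |ΔΔCt| = 5.40.

0.024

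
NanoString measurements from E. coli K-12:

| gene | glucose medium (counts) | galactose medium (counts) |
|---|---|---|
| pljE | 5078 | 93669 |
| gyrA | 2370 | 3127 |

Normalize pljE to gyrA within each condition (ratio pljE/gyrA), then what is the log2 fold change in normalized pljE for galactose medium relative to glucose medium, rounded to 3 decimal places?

pljE/gyrA (glucose medium) = 5078 / 2370 = 2.1426
pljE/gyrA (galactose medium) = 93669 / 3127 = 29.955
Fold change = 29.955 / 2.1426 = 13.9805
log2(13.9805) = 3.8053

3.805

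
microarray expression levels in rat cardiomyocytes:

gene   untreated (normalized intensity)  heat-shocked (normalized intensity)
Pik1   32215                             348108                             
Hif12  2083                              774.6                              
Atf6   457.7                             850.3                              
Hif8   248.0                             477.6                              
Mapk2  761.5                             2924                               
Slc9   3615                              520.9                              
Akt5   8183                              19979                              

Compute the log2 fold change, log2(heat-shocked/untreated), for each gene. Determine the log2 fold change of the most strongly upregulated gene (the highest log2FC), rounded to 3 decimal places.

log2(348108/32215) = 3.434  (Pik1)
log2(774.6/2083) = -1.427  (Hif12)
log2(850.3/457.7) = 0.894  (Atf6)
log2(477.6/248.0) = 0.945  (Hif8)
log2(2924/761.5) = 1.941  (Mapk2)
log2(520.9/3615) = -2.795  (Slc9)
log2(19979/8183) = 1.288  (Akt5)
Pik1 is most strongly upregulated.

3.434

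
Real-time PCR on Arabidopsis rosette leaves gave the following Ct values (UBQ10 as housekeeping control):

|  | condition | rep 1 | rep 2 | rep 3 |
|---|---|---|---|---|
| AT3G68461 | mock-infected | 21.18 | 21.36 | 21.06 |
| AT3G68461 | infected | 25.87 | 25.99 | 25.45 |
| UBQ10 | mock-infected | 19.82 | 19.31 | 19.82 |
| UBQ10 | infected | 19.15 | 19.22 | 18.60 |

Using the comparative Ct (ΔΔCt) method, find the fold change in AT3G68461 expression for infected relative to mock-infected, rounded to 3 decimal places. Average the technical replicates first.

Mean Ct: AT3G68461 mock-infected 21.200; AT3G68461 infected 25.770; UBQ10 mock-infected 19.650; UBQ10 infected 18.990
ΔCt(mock-infected) = 21.200 − 19.650 = 1.550
ΔCt(infected) = 25.770 − 18.990 = 6.780
ΔΔCt = 6.780 − 1.550 = 5.230
Fold change = 2^(−5.230) = 0.0266

0.027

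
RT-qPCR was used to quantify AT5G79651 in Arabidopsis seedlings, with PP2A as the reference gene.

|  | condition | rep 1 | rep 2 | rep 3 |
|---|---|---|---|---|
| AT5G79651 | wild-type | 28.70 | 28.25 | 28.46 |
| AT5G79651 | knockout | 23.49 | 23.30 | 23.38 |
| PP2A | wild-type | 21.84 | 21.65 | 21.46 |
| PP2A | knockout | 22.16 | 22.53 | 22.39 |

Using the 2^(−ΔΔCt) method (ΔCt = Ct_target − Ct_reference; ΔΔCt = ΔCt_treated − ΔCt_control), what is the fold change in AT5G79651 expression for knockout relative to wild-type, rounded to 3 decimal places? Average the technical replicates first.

Mean Ct: AT5G79651 wild-type 28.470; AT5G79651 knockout 23.390; PP2A wild-type 21.650; PP2A knockout 22.360
ΔCt(wild-type) = 28.470 − 21.650 = 6.820
ΔCt(knockout) = 23.390 − 22.360 = 1.030
ΔΔCt = 1.030 − 6.820 = -5.790
Fold change = 2^(−(-5.790)) = 2^5.790 = 55.3304

55.330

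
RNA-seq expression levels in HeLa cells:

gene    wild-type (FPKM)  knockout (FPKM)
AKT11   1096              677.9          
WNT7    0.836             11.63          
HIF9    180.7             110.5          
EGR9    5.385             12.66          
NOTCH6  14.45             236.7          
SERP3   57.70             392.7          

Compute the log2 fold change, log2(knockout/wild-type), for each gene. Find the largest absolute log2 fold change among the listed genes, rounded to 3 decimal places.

4.034

log2(677.9/1096) = -0.693  (AKT11)
log2(11.63/0.836) = 3.798  (WNT7)
log2(110.5/180.7) = -0.710  (HIF9)
log2(12.66/5.385) = 1.233  (EGR9)
log2(236.7/14.45) = 4.034  (NOTCH6)
log2(392.7/57.70) = 2.767  (SERP3)
The largest magnitude belongs to NOTCH6.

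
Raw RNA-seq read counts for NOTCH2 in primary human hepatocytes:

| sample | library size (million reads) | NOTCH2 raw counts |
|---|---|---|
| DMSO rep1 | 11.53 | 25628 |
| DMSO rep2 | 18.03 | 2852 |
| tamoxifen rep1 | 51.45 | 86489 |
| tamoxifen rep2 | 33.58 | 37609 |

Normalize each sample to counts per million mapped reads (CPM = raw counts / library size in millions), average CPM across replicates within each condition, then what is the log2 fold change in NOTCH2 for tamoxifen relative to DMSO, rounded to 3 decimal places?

0.234

CPM(DMSO rep1) = 25628 / 11.53 = 2222.7233
CPM(DMSO rep2) = 2852 / 18.03 = 158.1808
CPM(tamoxifen rep1) = 86489 / 51.45 = 1681.0301
CPM(tamoxifen rep2) = 37609 / 33.58 = 1119.9821
mean CPM(DMSO) = 1190.4521; mean CPM(tamoxifen) = 1400.5061
Fold change = 1400.5061 / 1190.4521 = 1.17645
log2(1.17645) = 0.2344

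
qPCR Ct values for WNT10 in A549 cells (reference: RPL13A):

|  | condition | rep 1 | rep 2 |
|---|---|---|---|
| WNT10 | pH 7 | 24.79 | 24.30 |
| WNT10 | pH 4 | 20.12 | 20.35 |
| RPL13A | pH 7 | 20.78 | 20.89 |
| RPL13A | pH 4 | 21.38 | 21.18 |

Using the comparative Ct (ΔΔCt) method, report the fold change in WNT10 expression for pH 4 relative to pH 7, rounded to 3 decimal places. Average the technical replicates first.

Mean Ct: WNT10 pH 7 24.545; WNT10 pH 4 20.235; RPL13A pH 7 20.835; RPL13A pH 4 21.280
ΔCt(pH 7) = 24.545 − 20.835 = 3.710
ΔCt(pH 4) = 20.235 − 21.280 = -1.045
ΔΔCt = -1.045 − 3.710 = -4.755
Fold change = 2^(−(-4.755)) = 2^4.755 = 27.0021

27.002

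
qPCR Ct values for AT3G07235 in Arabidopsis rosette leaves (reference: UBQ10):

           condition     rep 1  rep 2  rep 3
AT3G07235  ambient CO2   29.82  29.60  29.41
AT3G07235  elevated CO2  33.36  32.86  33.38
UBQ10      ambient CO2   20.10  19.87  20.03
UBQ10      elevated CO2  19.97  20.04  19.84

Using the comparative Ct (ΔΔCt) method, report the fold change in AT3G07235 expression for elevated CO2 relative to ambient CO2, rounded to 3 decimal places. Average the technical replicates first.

0.080

Mean Ct: AT3G07235 ambient CO2 29.610; AT3G07235 elevated CO2 33.200; UBQ10 ambient CO2 20.000; UBQ10 elevated CO2 19.950
ΔCt(ambient CO2) = 29.610 − 20.000 = 9.610
ΔCt(elevated CO2) = 33.200 − 19.950 = 13.250
ΔΔCt = 13.250 − 9.610 = 3.640
Fold change = 2^(−3.640) = 0.0802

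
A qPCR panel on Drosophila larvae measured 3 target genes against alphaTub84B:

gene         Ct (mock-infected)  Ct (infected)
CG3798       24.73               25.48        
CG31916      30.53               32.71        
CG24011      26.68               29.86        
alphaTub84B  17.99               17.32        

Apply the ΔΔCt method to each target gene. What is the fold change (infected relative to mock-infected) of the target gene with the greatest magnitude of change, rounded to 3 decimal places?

CG3798: ΔΔCt = (25.48−17.32) − (24.73−17.99) = 8.16 − 6.74 = 1.42; fold change = 2^-1.42 = 0.374
CG31916: ΔΔCt = (32.71−17.32) − (30.53−17.99) = 15.39 − 12.54 = 2.85; fold change = 2^-2.85 = 0.139
CG24011: ΔΔCt = (29.86−17.32) − (26.68−17.99) = 12.54 − 8.69 = 3.85; fold change = 2^-3.85 = 0.069
CG24011 has the largest |ΔΔCt| = 3.85.

0.069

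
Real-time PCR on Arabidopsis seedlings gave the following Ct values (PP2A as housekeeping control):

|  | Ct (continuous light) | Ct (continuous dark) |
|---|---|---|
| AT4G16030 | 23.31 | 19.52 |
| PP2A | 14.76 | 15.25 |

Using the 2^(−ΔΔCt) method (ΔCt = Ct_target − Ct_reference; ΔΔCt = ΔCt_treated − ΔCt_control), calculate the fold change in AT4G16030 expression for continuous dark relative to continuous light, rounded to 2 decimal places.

19.43

ΔCt(continuous light) = 23.310 − 14.760 = 8.550
ΔCt(continuous dark) = 19.520 − 15.250 = 4.270
ΔΔCt = 4.270 − 8.550 = -4.280
Fold change = 2^(−(-4.280)) = 2^4.280 = 19.427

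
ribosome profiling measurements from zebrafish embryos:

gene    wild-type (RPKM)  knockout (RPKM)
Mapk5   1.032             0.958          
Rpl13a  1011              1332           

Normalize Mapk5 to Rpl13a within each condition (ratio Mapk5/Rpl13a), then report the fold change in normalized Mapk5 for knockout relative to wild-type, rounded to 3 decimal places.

0.705

Mapk5/Rpl13a (wild-type) = 1.032 / 1011 = 0.0010208
Mapk5/Rpl13a (knockout) = 0.958 / 1332 = 0.00071922
Fold change = 0.00071922 / 0.0010208 = 0.7046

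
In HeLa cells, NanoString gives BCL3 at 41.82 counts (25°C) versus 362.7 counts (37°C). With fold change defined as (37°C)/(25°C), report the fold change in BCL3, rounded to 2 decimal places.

8.67

Fold change = 362.7 / 41.82 = 8.673
BCL3 is upregulated.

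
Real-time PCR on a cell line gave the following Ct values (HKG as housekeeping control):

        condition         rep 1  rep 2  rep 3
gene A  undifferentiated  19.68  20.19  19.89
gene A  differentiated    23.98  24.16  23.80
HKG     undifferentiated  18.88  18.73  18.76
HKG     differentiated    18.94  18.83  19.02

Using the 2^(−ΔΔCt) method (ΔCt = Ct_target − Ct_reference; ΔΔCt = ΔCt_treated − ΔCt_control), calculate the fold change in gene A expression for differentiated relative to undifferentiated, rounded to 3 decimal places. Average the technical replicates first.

Mean Ct: gene A undifferentiated 19.920; gene A differentiated 23.980; HKG undifferentiated 18.790; HKG differentiated 18.930
ΔCt(undifferentiated) = 19.920 − 18.790 = 1.130
ΔCt(differentiated) = 23.980 − 18.930 = 5.050
ΔΔCt = 5.050 − 1.130 = 3.920
Fold change = 2^(−3.920) = 0.0661

0.066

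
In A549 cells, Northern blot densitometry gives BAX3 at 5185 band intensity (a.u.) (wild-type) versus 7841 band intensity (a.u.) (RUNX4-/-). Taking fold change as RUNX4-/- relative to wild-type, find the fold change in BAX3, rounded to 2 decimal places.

Fold change = 7841 / 5185 = 1.512
BAX3 is upregulated.

1.51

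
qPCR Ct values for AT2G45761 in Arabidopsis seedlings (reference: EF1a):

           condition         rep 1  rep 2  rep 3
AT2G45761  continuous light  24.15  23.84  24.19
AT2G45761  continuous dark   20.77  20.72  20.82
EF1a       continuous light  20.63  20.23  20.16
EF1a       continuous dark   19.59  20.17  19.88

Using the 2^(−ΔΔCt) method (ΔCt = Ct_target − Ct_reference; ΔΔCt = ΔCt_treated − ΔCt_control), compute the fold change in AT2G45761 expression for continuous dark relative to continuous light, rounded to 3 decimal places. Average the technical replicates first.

7.111

Mean Ct: AT2G45761 continuous light 24.060; AT2G45761 continuous dark 20.770; EF1a continuous light 20.340; EF1a continuous dark 19.880
ΔCt(continuous light) = 24.060 − 20.340 = 3.720
ΔCt(continuous dark) = 20.770 − 19.880 = 0.890
ΔΔCt = 0.890 − 3.720 = -2.830
Fold change = 2^(−(-2.830)) = 2^2.830 = 7.1107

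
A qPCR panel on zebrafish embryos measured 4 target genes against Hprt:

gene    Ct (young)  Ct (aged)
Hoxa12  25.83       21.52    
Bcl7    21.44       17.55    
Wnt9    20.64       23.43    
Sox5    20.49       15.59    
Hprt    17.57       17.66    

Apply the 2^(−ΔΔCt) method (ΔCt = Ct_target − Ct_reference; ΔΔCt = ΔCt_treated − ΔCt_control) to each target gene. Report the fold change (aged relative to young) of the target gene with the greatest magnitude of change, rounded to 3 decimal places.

31.779

Hoxa12: ΔΔCt = (21.52−17.66) − (25.83−17.57) = 3.86 − 8.26 = -4.40; fold change = 2^4.40 = 21.112
Bcl7: ΔΔCt = (17.55−17.66) − (21.44−17.57) = -0.11 − 3.87 = -3.98; fold change = 2^3.98 = 15.780
Wnt9: ΔΔCt = (23.43−17.66) − (20.64−17.57) = 5.77 − 3.07 = 2.70; fold change = 2^-2.70 = 0.154
Sox5: ΔΔCt = (15.59−17.66) − (20.49−17.57) = -2.07 − 2.92 = -4.99; fold change = 2^4.99 = 31.779
Sox5 has the largest |ΔΔCt| = 4.99.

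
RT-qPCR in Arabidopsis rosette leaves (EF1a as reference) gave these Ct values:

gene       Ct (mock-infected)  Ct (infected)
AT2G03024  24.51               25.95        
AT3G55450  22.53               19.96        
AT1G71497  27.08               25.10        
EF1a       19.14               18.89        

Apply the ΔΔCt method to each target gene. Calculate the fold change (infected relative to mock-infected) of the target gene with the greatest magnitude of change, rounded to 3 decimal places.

4.993

AT2G03024: ΔΔCt = (25.95−18.89) − (24.51−19.14) = 7.06 − 5.37 = 1.69; fold change = 2^-1.69 = 0.310
AT3G55450: ΔΔCt = (19.96−18.89) − (22.53−19.14) = 1.07 − 3.39 = -2.32; fold change = 2^2.32 = 4.993
AT1G71497: ΔΔCt = (25.10−18.89) − (27.08−19.14) = 6.21 − 7.94 = -1.73; fold change = 2^1.73 = 3.317
AT3G55450 has the largest |ΔΔCt| = 2.32.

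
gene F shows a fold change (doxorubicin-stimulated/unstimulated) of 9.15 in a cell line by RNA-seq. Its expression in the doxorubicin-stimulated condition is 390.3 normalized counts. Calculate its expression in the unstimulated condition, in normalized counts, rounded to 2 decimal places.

42.66

unstimulated expression = 390.3 / 9.15 = 42.66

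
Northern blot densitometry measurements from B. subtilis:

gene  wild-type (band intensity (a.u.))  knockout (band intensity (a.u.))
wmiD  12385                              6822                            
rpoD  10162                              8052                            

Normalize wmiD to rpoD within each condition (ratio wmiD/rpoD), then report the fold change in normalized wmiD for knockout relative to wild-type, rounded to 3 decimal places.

wmiD/rpoD (wild-type) = 12385 / 10162 = 1.2188
wmiD/rpoD (knockout) = 6822 / 8052 = 0.84724
Fold change = 0.84724 / 1.2188 = 0.6952

0.695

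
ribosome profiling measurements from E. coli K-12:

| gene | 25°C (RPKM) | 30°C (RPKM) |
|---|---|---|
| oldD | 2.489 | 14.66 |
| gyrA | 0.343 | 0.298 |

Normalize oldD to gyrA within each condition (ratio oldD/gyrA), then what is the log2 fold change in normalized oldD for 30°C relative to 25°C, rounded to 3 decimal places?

oldD/gyrA (25°C) = 2.489 / 0.343 = 7.2566
oldD/gyrA (30°C) = 14.66 / 0.298 = 49.195
Fold change = 49.195 / 7.2566 = 6.7793
log2(6.7793) = 2.7611

2.761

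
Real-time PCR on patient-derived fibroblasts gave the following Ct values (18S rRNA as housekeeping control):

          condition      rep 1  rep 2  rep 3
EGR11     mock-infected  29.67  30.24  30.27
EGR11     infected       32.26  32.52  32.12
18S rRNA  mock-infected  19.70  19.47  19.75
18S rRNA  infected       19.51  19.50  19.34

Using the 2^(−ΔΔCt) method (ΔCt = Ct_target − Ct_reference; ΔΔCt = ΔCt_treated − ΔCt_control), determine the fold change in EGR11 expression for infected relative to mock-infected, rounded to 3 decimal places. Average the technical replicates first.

Mean Ct: EGR11 mock-infected 30.060; EGR11 infected 32.300; 18S rRNA mock-infected 19.640; 18S rRNA infected 19.450
ΔCt(mock-infected) = 30.060 − 19.640 = 10.420
ΔCt(infected) = 32.300 − 19.450 = 12.850
ΔΔCt = 12.850 − 10.420 = 2.430
Fold change = 2^(−2.430) = 0.1856

0.186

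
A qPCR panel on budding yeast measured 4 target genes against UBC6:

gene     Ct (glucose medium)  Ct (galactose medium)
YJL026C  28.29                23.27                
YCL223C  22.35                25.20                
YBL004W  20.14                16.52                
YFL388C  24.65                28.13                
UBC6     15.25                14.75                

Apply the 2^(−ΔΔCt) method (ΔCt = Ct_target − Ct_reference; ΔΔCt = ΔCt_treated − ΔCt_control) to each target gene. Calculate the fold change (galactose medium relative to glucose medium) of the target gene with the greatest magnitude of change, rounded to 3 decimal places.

22.943

YJL026C: ΔΔCt = (23.27−14.75) − (28.29−15.25) = 8.52 − 13.04 = -4.52; fold change = 2^4.52 = 22.943
YCL223C: ΔΔCt = (25.20−14.75) − (22.35−15.25) = 10.45 − 7.10 = 3.35; fold change = 2^-3.35 = 0.098
YBL004W: ΔΔCt = (16.52−14.75) − (20.14−15.25) = 1.77 − 4.89 = -3.12; fold change = 2^3.12 = 8.694
YFL388C: ΔΔCt = (28.13−14.75) − (24.65−15.25) = 13.38 − 9.40 = 3.98; fold change = 2^-3.98 = 0.063
YJL026C has the largest |ΔΔCt| = 4.52.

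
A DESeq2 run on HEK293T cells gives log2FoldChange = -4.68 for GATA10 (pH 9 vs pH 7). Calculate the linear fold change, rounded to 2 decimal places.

0.04

Fold change = 2^(-4.68) = 0.039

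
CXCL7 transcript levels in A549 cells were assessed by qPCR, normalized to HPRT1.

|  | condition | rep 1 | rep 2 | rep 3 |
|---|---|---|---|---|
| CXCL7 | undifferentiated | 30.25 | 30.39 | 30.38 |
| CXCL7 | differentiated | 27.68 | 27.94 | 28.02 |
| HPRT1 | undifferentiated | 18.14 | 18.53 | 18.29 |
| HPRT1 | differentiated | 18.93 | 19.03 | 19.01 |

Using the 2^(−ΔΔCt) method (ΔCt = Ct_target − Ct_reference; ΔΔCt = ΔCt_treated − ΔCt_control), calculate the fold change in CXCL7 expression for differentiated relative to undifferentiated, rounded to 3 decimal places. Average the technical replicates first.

Mean Ct: CXCL7 undifferentiated 30.340; CXCL7 differentiated 27.880; HPRT1 undifferentiated 18.320; HPRT1 differentiated 18.990
ΔCt(undifferentiated) = 30.340 − 18.320 = 12.020
ΔCt(differentiated) = 27.880 − 18.990 = 8.890
ΔΔCt = 8.890 − 12.020 = -3.130
Fold change = 2^(−(-3.130)) = 2^3.130 = 8.7543

8.754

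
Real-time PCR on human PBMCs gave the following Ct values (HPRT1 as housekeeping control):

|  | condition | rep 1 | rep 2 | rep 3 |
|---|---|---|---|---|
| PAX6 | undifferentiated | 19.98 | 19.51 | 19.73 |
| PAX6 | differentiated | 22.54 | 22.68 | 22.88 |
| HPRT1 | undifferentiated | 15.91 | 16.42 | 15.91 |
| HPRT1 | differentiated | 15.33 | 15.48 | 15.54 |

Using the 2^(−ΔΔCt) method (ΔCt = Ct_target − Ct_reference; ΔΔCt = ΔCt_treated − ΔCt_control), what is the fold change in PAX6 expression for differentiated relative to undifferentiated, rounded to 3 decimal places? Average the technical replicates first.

Mean Ct: PAX6 undifferentiated 19.740; PAX6 differentiated 22.700; HPRT1 undifferentiated 16.080; HPRT1 differentiated 15.450
ΔCt(undifferentiated) = 19.740 − 16.080 = 3.660
ΔCt(differentiated) = 22.700 − 15.450 = 7.250
ΔΔCt = 7.250 − 3.660 = 3.590
Fold change = 2^(−3.590) = 0.0830

0.083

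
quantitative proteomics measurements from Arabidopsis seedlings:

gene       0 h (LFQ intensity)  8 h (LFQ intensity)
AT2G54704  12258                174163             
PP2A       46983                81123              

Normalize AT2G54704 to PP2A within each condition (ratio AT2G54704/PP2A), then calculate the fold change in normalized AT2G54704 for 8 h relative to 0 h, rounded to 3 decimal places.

8.229

AT2G54704/PP2A (0 h) = 12258 / 46983 = 0.2609
AT2G54704/PP2A (8 h) = 174163 / 81123 = 2.1469
Fold change = 2.1469 / 0.2609 = 8.2287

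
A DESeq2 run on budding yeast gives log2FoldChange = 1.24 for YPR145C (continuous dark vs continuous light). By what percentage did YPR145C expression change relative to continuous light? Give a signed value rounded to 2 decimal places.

Fold change = 2^(1.24) = 2.3620
Percent change = (FC − 1) × 100% = (2.3620 − 1) × 100 = 136.20%

136.20%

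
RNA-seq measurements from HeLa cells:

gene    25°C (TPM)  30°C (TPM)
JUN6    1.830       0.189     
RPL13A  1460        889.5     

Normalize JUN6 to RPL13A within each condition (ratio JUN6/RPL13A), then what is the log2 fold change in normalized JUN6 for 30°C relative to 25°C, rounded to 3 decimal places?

JUN6/RPL13A (25°C) = 1.830 / 1460 = 0.0012534
JUN6/RPL13A (30°C) = 0.189 / 889.5 = 0.00021248
Fold change = 0.00021248 / 0.0012534 = 0.1695
log2(0.1695) = -2.5605

-2.560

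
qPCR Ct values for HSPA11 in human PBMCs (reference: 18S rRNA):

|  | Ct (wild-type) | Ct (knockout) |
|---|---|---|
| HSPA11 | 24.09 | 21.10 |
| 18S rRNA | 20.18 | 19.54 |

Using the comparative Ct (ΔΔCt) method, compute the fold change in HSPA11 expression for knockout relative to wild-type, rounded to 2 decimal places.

ΔCt(wild-type) = 24.090 − 20.180 = 3.910
ΔCt(knockout) = 21.100 − 19.540 = 1.560
ΔΔCt = 1.560 − 3.910 = -2.350
Fold change = 2^(−(-2.350)) = 2^2.350 = 5.098

5.10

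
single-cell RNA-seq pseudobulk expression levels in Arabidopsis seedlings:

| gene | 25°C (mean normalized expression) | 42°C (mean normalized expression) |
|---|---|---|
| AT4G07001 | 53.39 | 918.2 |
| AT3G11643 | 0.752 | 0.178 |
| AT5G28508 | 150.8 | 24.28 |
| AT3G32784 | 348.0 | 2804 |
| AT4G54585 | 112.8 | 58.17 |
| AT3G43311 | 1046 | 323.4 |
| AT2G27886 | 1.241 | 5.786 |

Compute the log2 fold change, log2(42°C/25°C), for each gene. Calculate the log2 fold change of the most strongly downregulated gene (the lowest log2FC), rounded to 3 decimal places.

log2(918.2/53.39) = 4.104  (AT4G07001)
log2(0.178/0.752) = -2.079  (AT3G11643)
log2(24.28/150.8) = -2.635  (AT5G28508)
log2(2804/348.0) = 3.010  (AT3G32784)
log2(58.17/112.8) = -0.955  (AT4G54585)
log2(323.4/1046) = -1.693  (AT3G43311)
log2(5.786/1.241) = 2.221  (AT2G27886)
AT5G28508 is most strongly downregulated.

-2.635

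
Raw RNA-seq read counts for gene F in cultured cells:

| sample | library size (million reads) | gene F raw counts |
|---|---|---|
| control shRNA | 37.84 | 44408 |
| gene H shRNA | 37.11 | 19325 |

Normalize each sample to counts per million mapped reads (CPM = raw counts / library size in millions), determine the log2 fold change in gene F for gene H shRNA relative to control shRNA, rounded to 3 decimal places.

CPM(control shRNA) = 44408 / 37.84 = 1173.5729
CPM(gene H shRNA) = 19325 / 37.11 = 520.7491
Fold change = 520.7491 / 1173.5729 = 0.44373
log2(0.44373) = -1.1722

-1.172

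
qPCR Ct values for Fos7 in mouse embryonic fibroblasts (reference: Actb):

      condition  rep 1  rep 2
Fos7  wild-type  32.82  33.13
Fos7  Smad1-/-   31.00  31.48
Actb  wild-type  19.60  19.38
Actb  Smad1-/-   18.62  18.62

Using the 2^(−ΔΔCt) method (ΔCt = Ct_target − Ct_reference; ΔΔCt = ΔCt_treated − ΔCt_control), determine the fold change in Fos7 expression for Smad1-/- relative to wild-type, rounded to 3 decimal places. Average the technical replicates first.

Mean Ct: Fos7 wild-type 32.975; Fos7 Smad1-/- 31.240; Actb wild-type 19.490; Actb Smad1-/- 18.620
ΔCt(wild-type) = 32.975 − 19.490 = 13.485
ΔCt(Smad1-/-) = 31.240 − 18.620 = 12.620
ΔΔCt = 12.620 − 13.485 = -0.865
Fold change = 2^(−(-0.865)) = 2^0.865 = 1.8213

1.821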